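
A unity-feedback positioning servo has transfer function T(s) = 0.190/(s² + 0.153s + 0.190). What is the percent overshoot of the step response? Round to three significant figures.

ω_n = √0.190 = 0.436 rad/s; ζ = 0.153/(2·0.436) = 0.176.
%OS = 100·exp(−πζ/√(1−ζ²)) = 57.1%.

%OS ≈ 57.1%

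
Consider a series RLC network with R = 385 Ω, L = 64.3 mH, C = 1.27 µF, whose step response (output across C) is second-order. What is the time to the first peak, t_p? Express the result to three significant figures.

For a series RLC circuit (capacitor voltage as output), ω_n = 1/√(LC) = 1/√(64.3 mH · 1.27 µF) = 3500 rad/s.
ζ = (R/2)·√(C/L) = (385/2)·√(1.27 µF/64.3 mH) = 0.856.
The damped frequency ω_d = ω_n√(1−ζ²) = 1810 rad/s. t_p = π/ω_d = 0.00173 s.

t_p ≈ 0.00173 s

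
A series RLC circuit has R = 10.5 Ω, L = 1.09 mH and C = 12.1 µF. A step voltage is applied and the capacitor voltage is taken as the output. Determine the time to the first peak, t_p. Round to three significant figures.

For a series RLC circuit (capacitor voltage as output), ω_n = 1/√(LC) = 1/√(1.09 mH · 12.1 µF) = 8710 rad/s.
ζ = (R/2)·√(C/L) = (10.5/2)·√(12.1 µF/1.09 mH) = 0.553.
ω_d = 8710·√(1 − 0.553²) = 7250 rad/s. t_p = π/ω_d = 0.000433 s.

t_p ≈ 0.000433 s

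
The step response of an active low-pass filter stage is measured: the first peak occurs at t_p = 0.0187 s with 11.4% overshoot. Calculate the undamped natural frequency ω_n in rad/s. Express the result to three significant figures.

The overshoot fixes ζ = −ln(OS)/√(π²+ln²(OS)) = 0.569.
From t_p = π/ω_d, ω_d = π/0.0187 = 168 rad/s, so ω_n = ω_d/√(1−ζ²) = 204 rad/s.

ω_n ≈ 204 rad/s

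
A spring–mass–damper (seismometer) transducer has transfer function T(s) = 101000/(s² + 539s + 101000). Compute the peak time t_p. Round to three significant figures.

t_p ≈ 0.0187 s

Matching coefficients with s² + 2ζω_n s + ω_n² gives ω_n² = 101000 ⇒ ω_n = 318 rad/s, and ζ = 539/(2ω_n) = 0.848.
ω_d = 318·√(1 − 0.848²) = 168 rad/s. Then t_p = π/ω_d = 0.0187 s.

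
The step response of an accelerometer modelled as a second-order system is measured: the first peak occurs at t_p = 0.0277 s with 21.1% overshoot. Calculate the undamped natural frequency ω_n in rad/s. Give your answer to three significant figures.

From the overshoot, ζ = −ln(OS)/√(π²+ln²(OS)) = 0.444.
From t_p = π/ω_d, ω_d = π/0.0277 = 113 rad/s, so ω_n = ω_d/√(1−ζ²) = 127 rad/s.

ω_n ≈ 127 rad/s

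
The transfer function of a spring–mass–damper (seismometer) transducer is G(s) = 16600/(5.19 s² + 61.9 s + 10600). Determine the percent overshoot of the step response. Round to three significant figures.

%OS ≈ 65.8%

Dividing through by 5.19: denominator becomes s² + 11.93 s + 2042.
So ω_n = √2042 = 45.2 rad/s and ζ = 11.93/(2·45.2) = 0.132.
Overshoot: exp(−π·0.132/√(1−0.132²)) = 0.658, i.e. 65.8%.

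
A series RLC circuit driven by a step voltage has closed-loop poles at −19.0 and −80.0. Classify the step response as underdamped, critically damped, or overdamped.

Since the poles are distinct, negative and real, the response is overdamped.

overdamped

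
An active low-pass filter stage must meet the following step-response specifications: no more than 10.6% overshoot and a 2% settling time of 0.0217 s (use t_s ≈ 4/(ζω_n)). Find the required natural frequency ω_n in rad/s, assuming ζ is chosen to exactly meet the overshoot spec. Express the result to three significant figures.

ζ = −ln(OS)/√(π² + (ln OS)²). With OS = 0.106, ln OS = −2.244 and ζ = 2.244/3.861 = 0.581.
From t_s ≈ 4/(ζω_n): ω_n = 4/(ζ·t_s) = 4/(0.581·0.0217) = 317 rad/s.

ω_n ≈ 317 rad/s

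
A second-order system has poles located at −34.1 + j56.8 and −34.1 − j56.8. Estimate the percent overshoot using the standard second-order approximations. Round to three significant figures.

|pole| = ω_n = √(34.1² + 56.8²) = 66.2 rad/s; ζ = cos θ = σ/ω_n = 0.515.
%OS = 100·exp(−πζ/√(1−ζ²)) = 15.2%.

%OS ≈ 15.2%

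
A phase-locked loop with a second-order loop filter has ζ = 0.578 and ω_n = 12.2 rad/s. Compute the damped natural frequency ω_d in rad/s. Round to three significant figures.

ω_d = ω_n√(1−ζ²) = 12.2·√0.666 = 9.96 rad/s.

ω_d ≈ 9.96 rad/s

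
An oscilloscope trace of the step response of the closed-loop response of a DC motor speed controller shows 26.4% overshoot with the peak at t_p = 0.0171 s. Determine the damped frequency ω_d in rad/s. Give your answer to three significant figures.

ω_d ≈ 184 rad/s

t_p = π/ω_d, so ω_d = π/0.0171 = 184 rad/s.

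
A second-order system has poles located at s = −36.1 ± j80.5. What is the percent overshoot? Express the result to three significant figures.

%OS ≈ 24.4%

With σ = 36.1, ω_d = 80.5: ω_n = √(σ²+ω_d²) = 88.2 rad/s, ζ = σ/ω_n = 0.409.
%OS = 100 e^{−πζ/√(1−ζ²)} with ζ = 0.409 gives 24.4%.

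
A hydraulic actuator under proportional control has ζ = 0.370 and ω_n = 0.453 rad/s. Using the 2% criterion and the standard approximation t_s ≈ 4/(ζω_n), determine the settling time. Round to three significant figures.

t_s ≈ 4/(ζω_n) = 4/(0.370 × 0.453) = 23.9 s.

t_s ≈ 23.9 s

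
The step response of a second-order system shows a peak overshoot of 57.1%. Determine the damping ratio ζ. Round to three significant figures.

Inverting the overshoot relation: ζ = |ln 0.571|/√(π² + ln²0.571) = 0.176.

ζ ≈ 0.176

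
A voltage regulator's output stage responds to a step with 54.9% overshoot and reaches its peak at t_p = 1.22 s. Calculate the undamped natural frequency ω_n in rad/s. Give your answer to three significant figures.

From the overshoot, ζ = −ln(OS)/√(π²+ln²(OS)) = 0.187.
From t_p = π/ω_d, ω_d = π/1.22 = 2.58 rad/s, so ω_n = ω_d/√(1−ζ²) = 2.62 rad/s.

ω_n ≈ 2.62 rad/s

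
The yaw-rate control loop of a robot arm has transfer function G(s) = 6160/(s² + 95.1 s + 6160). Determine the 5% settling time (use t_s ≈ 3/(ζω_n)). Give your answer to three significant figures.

t_s ≈ 0.0631 s

Matching coefficients with s² + 2ζω_n s + ω_n² gives ω_n² = 6160 ⇒ ω_n = 78.5 rad/s, and ζ = 95.1/(2ω_n) = 0.606.
t_s ≈ 3/(ζω_n) = 3/(0.606·78.5) = 0.0631 s.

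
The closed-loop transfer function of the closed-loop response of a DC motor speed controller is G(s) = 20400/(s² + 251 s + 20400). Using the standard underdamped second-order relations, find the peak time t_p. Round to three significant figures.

Comparing the denominator to s² + 2ζω_n s + ω_n²: ω_n = √20400 = 143 rad/s, and 2ζω_n = 251 so ζ = 251/(2·143) = 0.879.
ω_d = ω_n√(1−ζ²) = 68.2 rad/s. Then t_p = π/ω_d = 0.0461 s.

t_p ≈ 0.0461 s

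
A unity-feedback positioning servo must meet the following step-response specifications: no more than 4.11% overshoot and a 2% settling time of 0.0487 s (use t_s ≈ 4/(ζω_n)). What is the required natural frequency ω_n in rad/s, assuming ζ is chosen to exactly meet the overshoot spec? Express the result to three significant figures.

ω_n ≈ 115 rad/s

From %OS = 100·exp(−πζ/√(1−ζ²)), invert to get ζ = −ln(OS)/√(π² + ln²(OS)) with OS = 0.0411.
−ln 0.0411 = 3.192, so ζ = 3.192/√(π² + 10.19) = 0.713.
From t_s ≈ 4/(ζω_n): ω_n = 4/(ζ·t_s) = 4/(0.713·0.0487) = 115 rad/s.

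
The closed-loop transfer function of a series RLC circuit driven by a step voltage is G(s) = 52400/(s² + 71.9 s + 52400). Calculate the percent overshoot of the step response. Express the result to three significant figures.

%OS ≈ 60.7%

Comparing the denominator to s² + 2ζω_n s + ω_n²: ω_n = √52400 = 229 rad/s, and 2ζω_n = 71.9 so ζ = 71.9/(2·229) = 0.157.
%OS = 100 e^{−πζ/√(1−ζ²)} with ζ = 0.157 gives 60.7%.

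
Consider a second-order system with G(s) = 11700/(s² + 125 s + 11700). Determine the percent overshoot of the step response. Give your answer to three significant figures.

%OS ≈ 10.8%

ω_n = √11700 = 108 rad/s; ζ = 125/(2·108) = 0.578.
%OS = 100 e^{−πζ/√(1−ζ²)} with ζ = 0.578 gives 10.8%.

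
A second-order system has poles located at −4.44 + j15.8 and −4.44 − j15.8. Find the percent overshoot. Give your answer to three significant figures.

The poles are at −σ ± jω_d with σ = 4.44 and ω_d = 15.8, so ω_n = √(σ²+ω_d²) = 16.4 rad/s and ζ = σ/ω_n = 0.271.
Overshoot: exp(−π·0.271/√(1−0.271²)) = 0.414, i.e. 41.4%.

%OS ≈ 41.4%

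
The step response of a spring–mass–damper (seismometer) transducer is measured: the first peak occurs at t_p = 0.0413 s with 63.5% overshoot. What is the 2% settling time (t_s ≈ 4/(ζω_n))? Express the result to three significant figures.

t_s ≈ 0.364 s

ζ from %OS: ζ = |ln 0.635|/√(π²+ln²0.635) = 0.143.
t_p = π/ω_d ⇒ ω_d = 76.1 rad/s; then ω_n = ω_d/√(1−ζ²) = 76.9 rad/s.
t_s ≈ 4/(ζω_n) = 4/(0.143·76.9) = 0.364 s.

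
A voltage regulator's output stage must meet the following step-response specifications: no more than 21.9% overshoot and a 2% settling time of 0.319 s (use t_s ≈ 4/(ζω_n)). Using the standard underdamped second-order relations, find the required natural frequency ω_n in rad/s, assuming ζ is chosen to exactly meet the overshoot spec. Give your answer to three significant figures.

From %OS = 100·exp(−πζ/√(1−ζ²)), invert to get ζ = −ln(OS)/√(π² + ln²(OS)) with OS = 0.219.
−ln 0.219 = 1.519, so ζ = 1.519/√(π² + 2.306) = 0.435.
Then ω_n = 4/(ζ t_s) = 4/(0.435 × 0.319) = 28.8 rad/s.

ω_n ≈ 28.8 rad/s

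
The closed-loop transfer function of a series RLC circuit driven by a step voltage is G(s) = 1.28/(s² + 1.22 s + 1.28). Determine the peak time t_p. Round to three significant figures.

t_p ≈ 3.30 s

Matching coefficients with s² + 2ζω_n s + ω_n² gives ω_n² = 1.28 ⇒ ω_n = 1.13 rad/s, and ζ = 1.22/(2ω_n) = 0.539.
ω_d = ω_n√(1−ζ²) = 0.953 rad/s. Then t_p = π/ω_d = 3.30 s.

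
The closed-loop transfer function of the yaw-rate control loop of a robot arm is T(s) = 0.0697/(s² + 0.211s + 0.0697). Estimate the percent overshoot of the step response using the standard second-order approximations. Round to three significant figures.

%OS ≈ 25.4%

ω_n = √0.0697 = 0.264 rad/s; ζ = 0.211/(2·0.264) = 0.400.
Overshoot: exp(−π·0.400/√(1−0.400²)) = 0.254, i.e. 25.4%.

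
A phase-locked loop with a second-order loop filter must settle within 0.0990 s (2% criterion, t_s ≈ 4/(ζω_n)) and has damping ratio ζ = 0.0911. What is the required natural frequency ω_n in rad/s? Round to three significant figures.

Rearranging t_s ≈ 4/(ζω_n) gives ω_n = 4/(ζ·t_s) = 4/(0.0911 × 0.0990) = 444 rad/s.

ω_n ≈ 444 rad/s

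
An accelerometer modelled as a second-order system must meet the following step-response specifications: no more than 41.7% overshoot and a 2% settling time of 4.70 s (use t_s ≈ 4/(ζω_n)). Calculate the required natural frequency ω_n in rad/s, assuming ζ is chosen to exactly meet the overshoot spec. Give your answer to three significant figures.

ζ = −ln(OS)/√(π² + (ln OS)²). With OS = 0.417, ln OS = −0.8747 and ζ = 0.8747/3.261 = 0.268.
From t_s ≈ 4/(ζω_n): ω_n = 4/(ζ·t_s) = 4/(0.268·4.70) = 3.17 rad/s.

ω_n ≈ 3.17 rad/s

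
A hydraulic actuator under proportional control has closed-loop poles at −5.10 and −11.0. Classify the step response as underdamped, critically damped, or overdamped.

Since the poles are distinct, negative and real, the response is overdamped.

overdamped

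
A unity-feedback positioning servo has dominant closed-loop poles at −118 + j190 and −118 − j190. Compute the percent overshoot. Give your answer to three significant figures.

|pole| = ω_n = √(118² + 190²) = 224 rad/s; ζ = cos θ = σ/ω_n = 0.528.
%OS = 100·exp(−πζ/√(1−ζ²)) = 14.2%.

%OS ≈ 14.2%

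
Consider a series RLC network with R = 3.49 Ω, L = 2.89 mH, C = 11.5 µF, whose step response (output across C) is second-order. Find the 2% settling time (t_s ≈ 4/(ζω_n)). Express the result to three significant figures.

t_s ≈ 0.00662 s

For a series RLC circuit (capacitor voltage as output), ω_n = 1/√(LC) = 1/√(2.89 mH · 11.5 µF) = 5490 rad/s.
ζ = (R/2)·√(C/L) = (3.49/2)·√(11.5 µF/2.89 mH) = 0.110.
t_s ≈ 4/(ζω_n) = 0.00662 s.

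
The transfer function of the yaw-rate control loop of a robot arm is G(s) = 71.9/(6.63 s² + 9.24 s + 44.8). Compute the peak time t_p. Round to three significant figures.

Dividing through by 6.63: denominator becomes s² + 1.394 s + 6.757.
So ω_n = √6.757 = 2.60 rad/s and ζ = 1.394/(2·2.60) = 0.268.
ω_d = 2.60·√(1 − 0.268²) = 2.50 rad/s. t_p = π/ω_d = 1.25 s.

t_p ≈ 1.25 s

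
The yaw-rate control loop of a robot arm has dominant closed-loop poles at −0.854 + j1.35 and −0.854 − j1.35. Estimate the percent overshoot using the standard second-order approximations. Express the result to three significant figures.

|pole| = ω_n = √(0.854² + 1.35²) = 1.60 rad/s; ζ = cos θ = σ/ω_n = 0.535.
%OS = 100 e^{−πζ/√(1−ζ²)} with ζ = 0.535 gives 13.7%.

%OS ≈ 13.7%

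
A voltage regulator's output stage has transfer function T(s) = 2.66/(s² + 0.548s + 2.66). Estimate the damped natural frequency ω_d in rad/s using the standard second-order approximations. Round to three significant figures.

Comparing the denominator to s² + 2ζω_n s + ω_n²: ω_n = √2.66 = 1.63 rad/s, and 2ζω_n = 0.548 so ζ = 0.548/(2·1.63) = 0.168.
The damped frequency ω_d = ω_n√(1−ζ²) = 1.61 rad/s.

ω_d ≈ 1.61 rad/s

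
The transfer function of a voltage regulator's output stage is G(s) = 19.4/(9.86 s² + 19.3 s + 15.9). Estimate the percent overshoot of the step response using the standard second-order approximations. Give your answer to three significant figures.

Dividing through by 9.86: denominator becomes s² + 1.957 s + 1.613.
So ω_n = √1.613 = 1.27 rad/s and ζ = 1.957/(2·1.27) = 0.771.
%OS = 100·exp(−πζ/√(1−ζ²)) = 2.24%.

%OS ≈ 2.24%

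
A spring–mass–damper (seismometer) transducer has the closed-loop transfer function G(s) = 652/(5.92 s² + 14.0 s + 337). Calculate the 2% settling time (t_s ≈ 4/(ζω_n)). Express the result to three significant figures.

Dividing through by 5.92: denominator becomes s² + 2.365 s + 56.93.
So ω_n = √56.93 = 7.54 rad/s and ζ = 2.365/(2·7.54) = 0.157.
t_s ≈ 4/(ζω_n) = 3.38 s.

t_s ≈ 3.38 s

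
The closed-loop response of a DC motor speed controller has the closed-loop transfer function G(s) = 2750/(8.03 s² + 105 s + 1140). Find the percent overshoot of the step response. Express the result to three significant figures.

Dividing through by 8.03: denominator becomes s² + 13.08 s + 142.0.
So ω_n = √142.0 = 11.9 rad/s and ζ = 13.08/(2·11.9) = 0.549.
Overshoot: exp(−π·0.549/√(1−0.549²)) = 0.127, i.e. 12.7%.

%OS ≈ 12.7%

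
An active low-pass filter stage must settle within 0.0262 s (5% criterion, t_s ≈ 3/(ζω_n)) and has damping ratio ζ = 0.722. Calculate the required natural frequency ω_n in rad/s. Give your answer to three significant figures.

Rearranging t_s ≈ 3/(ζω_n) gives ω_n = 3/(ζ·t_s) = 3/(0.722 × 0.0262) = 159 rad/s.

ω_n ≈ 159 rad/s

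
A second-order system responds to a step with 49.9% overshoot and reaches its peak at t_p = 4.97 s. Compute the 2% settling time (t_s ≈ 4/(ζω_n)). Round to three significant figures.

t_s ≈ 28.6 s

From the overshoot, ζ = −ln(OS)/√(π²+ln²(OS)) = 0.216.
From t_p = π/ω_d, ω_d = π/4.97 = 0.632 rad/s, so ω_n = ω_d/√(1−ζ²) = 0.647 rad/s.
t_s ≈ 4/(ζω_n) = 4/(0.216·0.647) = 28.6 s.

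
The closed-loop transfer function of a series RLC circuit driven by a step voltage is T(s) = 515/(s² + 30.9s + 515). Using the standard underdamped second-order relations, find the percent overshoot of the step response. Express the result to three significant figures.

Matching coefficients with s² + 2ζω_n s + ω_n² gives ω_n² = 515 ⇒ ω_n = 22.7 rad/s, and ζ = 30.9/(2ω_n) = 0.681.
%OS = 100·exp(−πζ/√(1−ζ²)) = 5.39%.

%OS ≈ 5.39%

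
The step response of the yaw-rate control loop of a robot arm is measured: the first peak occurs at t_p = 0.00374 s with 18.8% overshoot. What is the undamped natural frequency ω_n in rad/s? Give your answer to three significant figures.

ζ from %OS: ζ = |ln 0.188|/√(π²+ln²0.188) = 0.470.
t_p = π/ω_d ⇒ ω_d = 840 rad/s; then ω_n = ω_d/√(1−ζ²) = 951 rad/s.

ω_n ≈ 951 rad/s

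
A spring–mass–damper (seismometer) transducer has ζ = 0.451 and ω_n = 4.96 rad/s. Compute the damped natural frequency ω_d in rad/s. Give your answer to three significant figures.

ω_d = ω_n√(1−ζ²) = 4.96·√0.797 = 4.43 rad/s.

ω_d ≈ 4.43 rad/s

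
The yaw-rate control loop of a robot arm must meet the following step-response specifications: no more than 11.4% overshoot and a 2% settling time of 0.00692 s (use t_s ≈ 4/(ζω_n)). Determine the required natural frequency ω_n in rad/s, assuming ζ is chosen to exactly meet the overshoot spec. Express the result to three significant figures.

ζ = −ln(OS)/√(π² + (ln OS)²). With OS = 0.114, ln OS = −2.172 and ζ = 2.172/3.819 = 0.569.
From t_s ≈ 4/(ζω_n): ω_n = 4/(ζ·t_s) = 4/(0.569·0.00692) = 1020 rad/s.

ω_n ≈ 1020 rad/s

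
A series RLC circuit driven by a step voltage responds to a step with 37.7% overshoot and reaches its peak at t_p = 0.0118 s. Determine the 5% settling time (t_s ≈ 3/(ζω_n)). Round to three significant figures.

t_s ≈ 0.0363 s

From the overshoot, ζ = −ln(OS)/√(π²+ln²(OS)) = 0.297.
From t_p = π/ω_d, ω_d = π/0.0118 = 266 rad/s, so ω_n = ω_d/√(1−ζ²) = 279 rad/s.
t_s ≈ 3/(ζω_n) = 3/(0.297·279) = 0.0363 s.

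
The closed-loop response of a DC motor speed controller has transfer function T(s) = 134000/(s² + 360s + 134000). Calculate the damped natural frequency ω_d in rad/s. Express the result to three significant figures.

ω_n = √134000 = 366 rad/s; ζ = 360/(2·366) = 0.492.
ω_d = ω_n√(1−ζ²) = 319 rad/s.

ω_d ≈ 319 rad/s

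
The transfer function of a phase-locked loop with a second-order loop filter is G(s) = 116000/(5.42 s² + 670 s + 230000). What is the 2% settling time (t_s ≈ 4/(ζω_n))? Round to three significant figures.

t_s ≈ 0.0647 s

Dividing through by 5.42: denominator becomes s² + 123.6 s + 42440.
So ω_n = √42440 = 206 rad/s and ζ = 123.6/(2·206) = 0.300.
t_s ≈ 4/(ζω_n) = 0.0647 s.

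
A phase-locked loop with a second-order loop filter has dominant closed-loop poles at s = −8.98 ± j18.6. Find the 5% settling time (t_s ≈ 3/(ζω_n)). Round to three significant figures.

t_s ≈ 0.334 s

For poles at −σ ± jω_d, ζω_n = σ = 8.98, so t_s ≈ 3/σ = 0.334 s.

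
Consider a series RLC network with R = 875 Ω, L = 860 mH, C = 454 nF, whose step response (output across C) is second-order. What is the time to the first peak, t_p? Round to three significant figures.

For a series RLC circuit (capacitor voltage as output), ω_n = 1/√(LC) = 1/√(860 mH · 454 nF) = 1600 rad/s.
ζ = (R/2)·√(C/L) = (875/2)·√(454 nF/860 mH) = 0.318.
The damped frequency ω_d = ω_n√(1−ζ²) = 1520 rad/s. t_p = π/ω_d = 0.00207 s.

t_p ≈ 0.00207 s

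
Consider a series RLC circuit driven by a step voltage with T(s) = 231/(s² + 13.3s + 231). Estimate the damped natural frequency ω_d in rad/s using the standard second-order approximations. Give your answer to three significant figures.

ω_d ≈ 13.7 rad/s

ω_n = √231 = 15.2 rad/s; ζ = 13.3/(2·15.2) = 0.438.
The damped frequency ω_d = ω_n√(1−ζ²) = 13.7 rad/s.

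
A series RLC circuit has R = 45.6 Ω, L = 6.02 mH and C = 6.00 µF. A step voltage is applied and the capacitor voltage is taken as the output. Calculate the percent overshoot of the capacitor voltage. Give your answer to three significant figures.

For a series RLC circuit (capacitor voltage as output), ω_n = 1/√(LC) = 1/√(6.02 mH · 6.00 µF) = 5260 rad/s.
ζ = (R/2)·√(C/L) = (45.6/2)·√(6.00 µF/6.02 mH) = 0.720.
%OS = 100·exp(−πζ/√(1−ζ²)) = 3.85%.

%OS ≈ 3.85%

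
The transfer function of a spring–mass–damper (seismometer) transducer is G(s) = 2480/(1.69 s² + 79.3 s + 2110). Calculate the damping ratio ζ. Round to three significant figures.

ζ ≈ 0.664

Dividing through by 1.69: denominator becomes s² + 46.92 s + 1249.
So ω_n = √1249 = 35.3 rad/s and ζ = 46.92/(2·35.3) = 0.664.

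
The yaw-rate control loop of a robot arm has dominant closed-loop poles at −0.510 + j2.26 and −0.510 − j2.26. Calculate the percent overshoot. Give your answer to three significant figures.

|pole| = ω_n = √(0.510² + 2.26²) = 2.32 rad/s; ζ = cos θ = σ/ω_n = 0.220.
Overshoot: exp(−π·0.220/√(1−0.220²)) = 0.492, i.e. 49.2%.

%OS ≈ 49.2%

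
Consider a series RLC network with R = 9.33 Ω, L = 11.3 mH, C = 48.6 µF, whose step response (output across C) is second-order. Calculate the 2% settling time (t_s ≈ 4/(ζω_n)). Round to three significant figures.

t_s ≈ 0.00969 s

For a series RLC circuit (capacitor voltage as output), ω_n = 1/√(LC) = 1/√(11.3 mH · 48.6 µF) = 1350 rad/s.
ζ = (R/2)·√(C/L) = (9.33/2)·√(48.6 µF/11.3 mH) = 0.306.
t_s ≈ 4/(ζω_n) = 0.00969 s.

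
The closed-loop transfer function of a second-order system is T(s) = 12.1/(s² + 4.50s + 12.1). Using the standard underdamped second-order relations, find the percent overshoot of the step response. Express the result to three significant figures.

%OS ≈ 6.96%

Comparing the denominator to s² + 2ζω_n s + ω_n²: ω_n = √12.1 = 3.48 rad/s, and 2ζω_n = 4.50 so ζ = 4.50/(2·3.48) = 0.647.
Overshoot: exp(−π·0.647/√(1−0.647²)) = 0.0696, i.e. 6.96%.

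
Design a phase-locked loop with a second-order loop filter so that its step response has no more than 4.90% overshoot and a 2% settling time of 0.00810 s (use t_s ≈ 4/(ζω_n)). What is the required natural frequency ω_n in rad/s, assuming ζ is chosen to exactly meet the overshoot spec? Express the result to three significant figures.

ω_n ≈ 713 rad/s

From %OS = 100·exp(−πζ/√(1−ζ²)), invert to get ζ = −ln(OS)/√(π² + ln²(OS)) with OS = 0.0490.
−ln 0.0490 = 3.016, so ζ = 3.016/√(π² + 9.096) = 0.693.
From t_s ≈ 4/(ζω_n): ω_n = 4/(ζ·t_s) = 4/(0.693·0.00810) = 713 rad/s.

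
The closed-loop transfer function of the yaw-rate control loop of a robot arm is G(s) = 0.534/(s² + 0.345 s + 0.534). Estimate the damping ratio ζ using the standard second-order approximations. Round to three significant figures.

ζ ≈ 0.236

ω_n = √0.534 = 0.731 rad/s; ζ = 0.345/(2·0.731) = 0.236.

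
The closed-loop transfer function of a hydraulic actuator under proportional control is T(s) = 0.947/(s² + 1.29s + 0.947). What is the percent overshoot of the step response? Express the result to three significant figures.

%OS ≈ 6.20%

Comparing the denominator to s² + 2ζω_n s + ω_n²: ω_n = √0.947 = 0.973 rad/s, and 2ζω_n = 1.29 so ζ = 1.29/(2·0.973) = 0.663.
%OS = 100·exp(−πζ/√(1−ζ²)) = 6.20%.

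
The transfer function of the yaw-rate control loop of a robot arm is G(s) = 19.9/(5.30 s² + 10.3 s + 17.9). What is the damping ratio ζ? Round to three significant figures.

ζ ≈ 0.529

Dividing through by 5.30: denominator becomes s² + 1.943 s + 3.377.
So ω_n = √3.377 = 1.84 rad/s and ζ = 1.943/(2·1.84) = 0.529.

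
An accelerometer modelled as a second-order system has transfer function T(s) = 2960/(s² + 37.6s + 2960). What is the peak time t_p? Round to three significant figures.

ω_n = √2960 = 54.4 rad/s; ζ = 37.6/(2·54.4) = 0.346.
The damped frequency ω_d = ω_n√(1−ζ²) = 51.1 rad/s. Then t_p = π/ω_d = 0.0615 s.

t_p ≈ 0.0615 s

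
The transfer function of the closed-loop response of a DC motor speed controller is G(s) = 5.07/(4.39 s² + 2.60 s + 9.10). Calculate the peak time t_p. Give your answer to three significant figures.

Dividing through by 4.39: denominator becomes s² + 0.5923 s + 2.073.
So ω_n = √2.073 = 1.44 rad/s and ζ = 0.5923/(2·1.44) = 0.206.
ω_d = 1.44·√(1 − 0.206²) = 1.41 rad/s. t_p = π/ω_d = 2.23 s.

t_p ≈ 2.23 s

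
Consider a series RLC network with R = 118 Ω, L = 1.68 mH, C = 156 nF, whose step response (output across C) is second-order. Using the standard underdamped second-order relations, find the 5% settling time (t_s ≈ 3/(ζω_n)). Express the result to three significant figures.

For a series RLC circuit (capacitor voltage as output), ω_n = 1/√(LC) = 1/√(1.68 mH · 156 nF) = 61800 rad/s.
ζ = (R/2)·√(C/L) = (118/2)·√(156 nF/1.68 mH) = 0.569.
t_s ≈ 3/(ζω_n) = 0.0000854 s.

t_s ≈ 0.0000854 s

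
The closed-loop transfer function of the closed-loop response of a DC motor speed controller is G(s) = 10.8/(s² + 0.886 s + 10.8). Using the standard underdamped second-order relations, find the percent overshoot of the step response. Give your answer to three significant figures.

%OS ≈ 65.2%

ω_n = √10.8 = 3.29 rad/s; ζ = 0.886/(2·3.29) = 0.135.
%OS = 100 e^{−πζ/√(1−ζ²)} with ζ = 0.135 gives 65.2%.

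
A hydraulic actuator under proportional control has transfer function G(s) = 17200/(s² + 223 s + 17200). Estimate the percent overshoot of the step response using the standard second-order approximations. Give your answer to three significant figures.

Matching coefficients with s² + 2ζω_n s + ω_n² gives ω_n² = 17200 ⇒ ω_n = 131 rad/s, and ζ = 223/(2ω_n) = 0.850.
%OS = 100 e^{−πζ/√(1−ζ²)} with ζ = 0.850 gives 0.626%.

%OS ≈ 0.626%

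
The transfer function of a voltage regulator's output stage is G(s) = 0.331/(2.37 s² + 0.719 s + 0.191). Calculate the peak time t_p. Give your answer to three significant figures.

t_p ≈ 13.1 s

Dividing through by 2.37: denominator becomes s² + 0.3034 s + 0.08059.
So ω_n = √0.08059 = 0.284 rad/s and ζ = 0.3034/(2·0.284) = 0.534.
The damped frequency ω_d = ω_n√(1−ζ²) = 0.240 rad/s. t_p = π/ω_d = 13.1 s.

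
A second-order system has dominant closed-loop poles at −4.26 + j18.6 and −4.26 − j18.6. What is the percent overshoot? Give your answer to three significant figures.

The poles are at −σ ± jω_d with σ = 4.26 and ω_d = 18.6, so ω_n = √(σ²+ω_d²) = 19.1 rad/s and ζ = σ/ω_n = 0.223.
%OS = 100·exp(−πζ/√(1−ζ²)) = 48.7%.

%OS ≈ 48.7%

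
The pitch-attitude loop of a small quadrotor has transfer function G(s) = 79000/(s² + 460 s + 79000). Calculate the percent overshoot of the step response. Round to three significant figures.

Matching coefficients with s² + 2ζω_n s + ω_n² gives ω_n² = 79000 ⇒ ω_n = 281 rad/s, and ζ = 460/(2ω_n) = 0.818.
%OS = 100 e^{−πζ/√(1−ζ²)} with ζ = 0.818 gives 1.14%.

%OS ≈ 1.14%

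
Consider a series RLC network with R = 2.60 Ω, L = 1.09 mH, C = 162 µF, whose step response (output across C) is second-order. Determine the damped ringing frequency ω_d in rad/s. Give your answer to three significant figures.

For a series RLC circuit (capacitor voltage as output), ω_n = 1/√(LC) = 1/√(1.09 mH · 162 µF) = 2380 rad/s.
ζ = (R/2)·√(C/L) = (2.60/2)·√(162 µF/1.09 mH) = 0.501.
ω_d = 2380·√(1 − 0.501²) = 2060 rad/s.

ω_d ≈ 2060 rad/s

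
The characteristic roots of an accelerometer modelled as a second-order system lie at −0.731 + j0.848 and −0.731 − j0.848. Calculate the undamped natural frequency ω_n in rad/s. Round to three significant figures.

The poles are at −σ ± jω_d with σ = 0.731 and ω_d = 0.848, so ω_n = √(σ²+ω_d²) = 1.12 rad/s and ζ = σ/ω_n = 0.653.

ω_n ≈ 1.12 rad/s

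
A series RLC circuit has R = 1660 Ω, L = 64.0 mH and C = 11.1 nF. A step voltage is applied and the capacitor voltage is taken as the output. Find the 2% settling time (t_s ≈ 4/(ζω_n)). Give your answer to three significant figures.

t_s ≈ 0.000308 s

For a series RLC circuit (capacitor voltage as output), ω_n = 1/√(LC) = 1/√(64.0 mH · 11.1 nF) = 37500 rad/s.
ζ = (R/2)·√(C/L) = (1660/2)·√(11.1 nF/64.0 mH) = 0.346.
t_s ≈ 4/(ζω_n) = 0.000308 s.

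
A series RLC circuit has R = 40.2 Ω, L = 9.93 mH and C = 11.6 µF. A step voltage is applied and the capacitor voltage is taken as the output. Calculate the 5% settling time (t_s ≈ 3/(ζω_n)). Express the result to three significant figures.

t_s ≈ 0.00148 s

For a series RLC circuit (capacitor voltage as output), ω_n = 1/√(LC) = 1/√(9.93 mH · 11.6 µF) = 2950 rad/s.
ζ = (R/2)·√(C/L) = (40.2/2)·√(11.6 µF/9.93 mH) = 0.687.
t_s ≈ 3/(ζω_n) = 0.00148 s.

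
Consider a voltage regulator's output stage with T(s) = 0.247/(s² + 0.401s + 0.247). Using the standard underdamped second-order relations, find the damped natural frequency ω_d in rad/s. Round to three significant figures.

ω_d ≈ 0.455 rad/s

Matching coefficients with s² + 2ζω_n s + ω_n² gives ω_n² = 0.247 ⇒ ω_n = 0.497 rad/s, and ζ = 0.401/(2ω_n) = 0.403.
ω_d = ω_n√(1−ζ²) = 0.455 rad/s.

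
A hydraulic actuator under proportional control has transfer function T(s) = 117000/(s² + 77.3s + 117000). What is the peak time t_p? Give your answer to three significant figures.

t_p ≈ 0.00924 s

ω_n = √117000 = 342 rad/s; ζ = 77.3/(2·342) = 0.113.
ω_d = 342·√(1 − 0.113²) = 340 rad/s. Then t_p = π/ω_d = 0.00924 s.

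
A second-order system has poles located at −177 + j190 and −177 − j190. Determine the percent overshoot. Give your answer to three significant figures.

%OS ≈ 5.36%

The poles are at −σ ± jω_d with σ = 177 and ω_d = 190, so ω_n = √(σ²+ω_d²) = 260 rad/s and ζ = σ/ω_n = 0.682.
Overshoot: exp(−π·0.682/√(1−0.682²)) = 0.0536, i.e. 5.36%.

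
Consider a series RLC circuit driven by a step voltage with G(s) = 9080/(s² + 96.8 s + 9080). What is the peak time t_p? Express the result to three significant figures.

t_p ≈ 0.0383 s

ω_n = √9080 = 95.3 rad/s; ζ = 96.8/(2·95.3) = 0.508.
ω_d = 95.3·√(1 − 0.508²) = 82.1 rad/s. Then t_p = π/ω_d = 0.0383 s.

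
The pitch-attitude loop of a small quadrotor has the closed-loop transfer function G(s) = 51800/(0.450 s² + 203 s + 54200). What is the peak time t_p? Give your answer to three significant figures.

t_p ≈ 0.0119 s

Dividing through by 0.450: denominator becomes s² + 451.1 s + 120400.
So ω_n = √120400 = 347 rad/s and ζ = 451.1/(2·347) = 0.650.
The damped frequency ω_d = ω_n√(1−ζ²) = 264 rad/s. t_p = π/ω_d = 0.0119 s.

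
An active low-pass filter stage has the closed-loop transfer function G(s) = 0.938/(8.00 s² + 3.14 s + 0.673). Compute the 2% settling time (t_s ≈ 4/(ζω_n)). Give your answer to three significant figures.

Dividing through by 8.00: denominator becomes s² + 0.3925 s + 0.08413.
So ω_n = √0.08413 = 0.290 rad/s and ζ = 0.3925/(2·0.290) = 0.677.
t_s ≈ 4/(ζω_n) = 20.4 s.

t_s ≈ 20.4 s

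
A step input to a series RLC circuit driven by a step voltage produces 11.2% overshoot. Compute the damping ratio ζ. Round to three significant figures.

ζ = −ln(OS)/√(π² + (ln OS)²). With OS = 0.112, ln OS = −2.189 and ζ = 2.189/3.829 = 0.572.

ζ ≈ 0.572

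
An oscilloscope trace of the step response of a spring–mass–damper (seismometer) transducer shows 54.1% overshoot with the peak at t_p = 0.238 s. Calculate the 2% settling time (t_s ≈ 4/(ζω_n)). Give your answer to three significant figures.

t_s ≈ 1.55 s

From the overshoot, ζ = −ln(OS)/√(π²+ln²(OS)) = 0.192.
t_p = π/ω_d ⇒ ω_d = 13.2 rad/s; then ω_n = ω_d/√(1−ζ²) = 13.4 rad/s.
t_s ≈ 4/(ζω_n) = 4/(0.192·13.4) = 1.55 s.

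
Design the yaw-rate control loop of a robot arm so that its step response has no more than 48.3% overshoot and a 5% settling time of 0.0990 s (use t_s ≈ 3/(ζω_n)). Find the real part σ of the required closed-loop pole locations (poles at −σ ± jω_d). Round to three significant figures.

The settling-time spec alone fixes σ = ζω_n = 3/t_s = 3/0.0990 = 30.3.
(Overshoot then fixes ζ = 0.226 and hence ω_d = σ·√(1−ζ²)/ζ = 131 rad/s.)

σ ≈ 30.3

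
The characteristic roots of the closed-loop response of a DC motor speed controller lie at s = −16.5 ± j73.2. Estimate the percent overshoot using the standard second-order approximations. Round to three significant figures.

|pole| = ω_n = √(16.5² + 73.2²) = 75.0 rad/s; ζ = cos θ = σ/ω_n = 0.220.
Overshoot: exp(−π·0.220/√(1−0.220²)) = 0.493, i.e. 49.3%.

%OS ≈ 49.3%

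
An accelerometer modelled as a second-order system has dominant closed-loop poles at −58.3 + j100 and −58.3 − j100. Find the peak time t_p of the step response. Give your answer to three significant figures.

t_p ≈ 0.0314 s

t_p = π/ω_d with ω_d = 100 (the imaginary part), so t_p = 0.0314 s.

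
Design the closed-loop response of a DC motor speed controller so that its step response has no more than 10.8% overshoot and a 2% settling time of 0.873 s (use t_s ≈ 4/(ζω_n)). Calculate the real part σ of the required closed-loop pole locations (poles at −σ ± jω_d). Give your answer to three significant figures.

σ ≈ 4.58

The settling-time spec alone fixes σ = ζω_n = 4/t_s = 4/0.873 = 4.58.
(Overshoot then fixes ζ = 0.578 and hence ω_d = σ·√(1−ζ²)/ζ = 6.47 rad/s.)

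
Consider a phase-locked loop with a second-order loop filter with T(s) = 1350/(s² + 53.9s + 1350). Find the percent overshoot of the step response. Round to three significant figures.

%OS ≈ 3.37%

Comparing the denominator to s² + 2ζω_n s + ω_n²: ω_n = √1350 = 36.7 rad/s, and 2ζω_n = 53.9 so ζ = 53.9/(2·36.7) = 0.733.
%OS = 100·exp(−πζ/√(1−ζ²)) = 3.37%.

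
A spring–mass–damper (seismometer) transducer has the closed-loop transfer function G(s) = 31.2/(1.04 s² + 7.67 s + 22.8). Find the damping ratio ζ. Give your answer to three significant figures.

ζ ≈ 0.788

Dividing through by 1.04: denominator becomes s² + 7.375 s + 21.92.
So ω_n = √21.92 = 4.68 rad/s and ζ = 7.375/(2·4.68) = 0.788.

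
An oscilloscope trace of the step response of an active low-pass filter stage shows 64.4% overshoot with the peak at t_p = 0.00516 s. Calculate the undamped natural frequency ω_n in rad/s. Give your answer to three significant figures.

ω_n ≈ 615 rad/s

ζ from %OS: ζ = |ln 0.644|/√(π²+ln²0.644) = 0.139.
t_p = π/ω_d ⇒ ω_d = 609 rad/s; then ω_n = ω_d/√(1−ζ²) = 615 rad/s.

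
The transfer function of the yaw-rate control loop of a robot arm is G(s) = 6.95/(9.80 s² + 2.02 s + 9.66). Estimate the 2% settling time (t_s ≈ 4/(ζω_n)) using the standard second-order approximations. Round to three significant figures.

Dividing through by 9.80: denominator becomes s² + 0.2061 s + 0.9857.
So ω_n = √0.9857 = 0.993 rad/s and ζ = 0.2061/(2·0.993) = 0.104.
t_s ≈ 4/(ζω_n) = 38.8 s.

t_s ≈ 38.8 s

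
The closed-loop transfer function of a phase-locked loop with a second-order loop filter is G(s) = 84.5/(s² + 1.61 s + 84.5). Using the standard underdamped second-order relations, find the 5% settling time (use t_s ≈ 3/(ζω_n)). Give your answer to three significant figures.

Comparing the denominator to s² + 2ζω_n s + ω_n²: ω_n = √84.5 = 9.19 rad/s, and 2ζω_n = 1.61 so ζ = 1.61/(2·9.19) = 0.0876.
t_s ≈ 3/(ζω_n) = 3/(0.0876·9.19) = 3.73 s.

t_s ≈ 3.73 s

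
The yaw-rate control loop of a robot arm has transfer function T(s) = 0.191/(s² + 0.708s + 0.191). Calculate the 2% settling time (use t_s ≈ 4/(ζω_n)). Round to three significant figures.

t_s ≈ 11.3 s

ω_n = √0.191 = 0.437 rad/s; ζ = 0.708/(2·0.437) = 0.810.
t_s ≈ 4/(ζω_n) = 4/(0.810·0.437) = 11.3 s.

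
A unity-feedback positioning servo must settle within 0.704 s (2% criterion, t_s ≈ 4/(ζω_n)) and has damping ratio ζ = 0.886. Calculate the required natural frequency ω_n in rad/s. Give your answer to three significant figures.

ω_n ≈ 6.41 rad/s

Rearranging t_s ≈ 4/(ζω_n) gives ω_n = 4/(ζ·t_s) = 4/(0.886 × 0.704) = 6.41 rad/s.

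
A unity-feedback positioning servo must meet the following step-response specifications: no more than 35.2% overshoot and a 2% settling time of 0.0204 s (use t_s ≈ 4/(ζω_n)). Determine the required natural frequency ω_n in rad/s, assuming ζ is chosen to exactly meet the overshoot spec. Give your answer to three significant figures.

ω_n ≈ 622 rad/s

ζ = −ln(OS)/√(π² + (ln OS)²). With OS = 0.352, ln OS = −1.044 and ζ = 1.044/3.311 = 0.315.
From t_s ≈ 4/(ζω_n): ω_n = 4/(ζ·t_s) = 4/(0.315·0.0204) = 622 rad/s.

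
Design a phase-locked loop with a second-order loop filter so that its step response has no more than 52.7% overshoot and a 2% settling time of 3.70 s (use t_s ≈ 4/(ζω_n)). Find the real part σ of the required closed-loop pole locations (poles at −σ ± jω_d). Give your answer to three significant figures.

The settling-time spec alone fixes σ = ζω_n = 4/t_s = 4/3.70 = 1.08.
(Overshoot then fixes ζ = 0.200 and hence ω_d = σ·√(1−ζ²)/ζ = 5.30 rad/s.)

σ ≈ 1.08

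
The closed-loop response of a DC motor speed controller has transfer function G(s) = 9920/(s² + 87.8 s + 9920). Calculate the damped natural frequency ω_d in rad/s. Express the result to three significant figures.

Matching coefficients with s² + 2ζω_n s + ω_n² gives ω_n² = 9920 ⇒ ω_n = 99.6 rad/s, and ζ = 87.8/(2ω_n) = 0.441.
ω_d = 99.6·√(1 − 0.441²) = 89.4 rad/s.

ω_d ≈ 89.4 rad/s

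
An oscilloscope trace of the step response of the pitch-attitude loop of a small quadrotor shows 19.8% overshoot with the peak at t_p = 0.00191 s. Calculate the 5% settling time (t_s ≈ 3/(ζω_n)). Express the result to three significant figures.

ζ from %OS: ζ = |ln 0.198|/√(π²+ln²0.198) = 0.458.
From t_p = π/ω_d, ω_d = π/0.00191 = 1640 rad/s, so ω_n = ω_d/√(1−ζ²) = 1850 rad/s.
t_s ≈ 3/(ζω_n) = 3/(0.458·1850) = 0.00354 s.

t_s ≈ 0.00354 s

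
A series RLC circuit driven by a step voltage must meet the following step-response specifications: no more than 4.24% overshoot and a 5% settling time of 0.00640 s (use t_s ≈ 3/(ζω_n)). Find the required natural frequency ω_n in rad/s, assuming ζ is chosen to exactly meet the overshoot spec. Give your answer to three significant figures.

From %OS = 100·exp(−πζ/√(1−ζ²)), invert to get ζ = −ln(OS)/√(π² + ln²(OS)) with OS = 0.0424.
−ln 0.0424 = 3.161, so ζ = 3.161/√(π² + 9.989) = 0.709.
Then ω_n = 3/(ζ t_s) = 3/(0.709 × 0.00640) = 661 rad/s.

ω_n ≈ 661 rad/s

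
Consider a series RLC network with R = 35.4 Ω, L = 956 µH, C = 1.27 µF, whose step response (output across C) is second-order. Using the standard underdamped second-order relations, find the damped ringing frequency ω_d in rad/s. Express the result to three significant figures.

For a series RLC circuit (capacitor voltage as output), ω_n = 1/√(LC) = 1/√(956 µH · 1.27 µF) = 28700 rad/s.
ζ = (R/2)·√(C/L) = (35.4/2)·√(1.27 µF/956 µH) = 0.645.
The damped frequency ω_d = ω_n√(1−ζ²) = 21900 rad/s.

ω_d ≈ 21900 rad/s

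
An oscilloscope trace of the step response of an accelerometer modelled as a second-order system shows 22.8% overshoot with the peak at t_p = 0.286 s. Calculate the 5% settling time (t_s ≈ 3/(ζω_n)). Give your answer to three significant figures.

The overshoot fixes ζ = −ln(OS)/√(π²+ln²(OS)) = 0.426.
t_p = π/ω_d ⇒ ω_d = 11.0 rad/s; then ω_n = ω_d/√(1−ζ²) = 12.1 rad/s.
t_s ≈ 3/(ζω_n) = 3/(0.426·12.1) = 0.580 s.

t_s ≈ 0.580 s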